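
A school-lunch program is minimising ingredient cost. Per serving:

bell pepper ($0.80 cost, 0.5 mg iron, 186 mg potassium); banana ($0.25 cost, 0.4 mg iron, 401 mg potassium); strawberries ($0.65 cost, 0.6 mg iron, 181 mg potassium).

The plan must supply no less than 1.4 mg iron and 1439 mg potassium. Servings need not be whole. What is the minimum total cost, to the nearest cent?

This is a tiny linear program; its minimum lies at a vertex of the feasible set. List the vertices and price them.
bell pepper only: max(1.4/0.5, 1439/186) = 7.737 servings → $6.19.
banana only: max(1.4/0.4, 1439/401) = 3.589 servings → $0.90.
strawberries only: max(1.4/0.6, 1439/181) = 7.95 servings → $5.17.
bell pepper + banana with both targets exact would need a negative amount; discard.
bell pepper + strawberries with both targets exact would need a negative amount; discard.
banana + strawberries: the both-tight solution has a negative serving — not a feasible corner.
The minimum over all feasible corners is $0.90.

$0.90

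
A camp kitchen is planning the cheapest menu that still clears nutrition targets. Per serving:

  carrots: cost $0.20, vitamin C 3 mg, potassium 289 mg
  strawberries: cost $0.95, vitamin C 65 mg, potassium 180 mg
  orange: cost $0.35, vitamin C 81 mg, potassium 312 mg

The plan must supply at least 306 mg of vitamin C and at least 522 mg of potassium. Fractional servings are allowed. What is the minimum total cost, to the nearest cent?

This is a tiny linear program; its minimum lies at a vertex of the feasible set. List the vertices and price them.
carrots only: max(306/3, 522/289) = 102 servings → $20.40.
strawberries only: max(306/65, 522/180) = 4.708 servings → $4.47.
orange only: max(306/81, 522/312) = 3.778 servings → $1.32.
carrots + strawberries: the both-tight solution has a negative serving — not a feasible corner.
carrots + orange: intersection lies outside the first quadrant.
strawberries + orange with both targets exact would need a negative amount; discard.
The minimum over all feasible corners is $1.32.

$1.32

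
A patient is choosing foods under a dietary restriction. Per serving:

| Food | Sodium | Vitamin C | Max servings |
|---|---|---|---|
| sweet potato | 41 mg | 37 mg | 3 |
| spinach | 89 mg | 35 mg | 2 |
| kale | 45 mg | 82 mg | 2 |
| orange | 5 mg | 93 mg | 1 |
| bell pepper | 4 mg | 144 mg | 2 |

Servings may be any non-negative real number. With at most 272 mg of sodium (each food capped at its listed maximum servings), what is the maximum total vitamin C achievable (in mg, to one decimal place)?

Vitamin C per mg sodium: bell pepper 36, orange 18.6, kale 1.822, sweet potato 0.9024, spinach 0.3933.
Take 2 servings of bell pepper: uses 8 mg sodium, +288.0 mg vitamin C (running total 288.0 mg).
Take 1 serving of orange: uses 5 mg sodium, +93.0 mg vitamin C (running total 381.0 mg).
Take 2 servings of kale: uses 90 mg sodium, +164.0 mg vitamin C (running total 545.0 mg).
Take 3 servings of sweet potato: uses 123 mg sodium, +111.0 mg vitamin C (running total 656.0 mg).
Take 0.5169 servings of spinach: uses 46 mg sodium, +18.1 mg vitamin C (running total 674.1 mg).
Filling greedily by vitamin C-per-mg sodium is optimal for one linear limit, giving 674.1 mg.

674.1 mg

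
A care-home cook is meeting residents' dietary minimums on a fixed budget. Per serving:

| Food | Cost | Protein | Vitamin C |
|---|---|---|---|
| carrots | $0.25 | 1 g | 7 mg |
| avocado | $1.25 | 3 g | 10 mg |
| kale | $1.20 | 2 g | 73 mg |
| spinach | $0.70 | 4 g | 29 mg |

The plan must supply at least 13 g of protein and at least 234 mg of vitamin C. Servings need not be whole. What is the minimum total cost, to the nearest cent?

The cheapest plan sits at a corner of the feasible region — with two constraints it uses at most two foods.
carrots only: max(13/1, 234/7) = 33.43 servings → $8.36.
avocado only: max(13/3, 234/10) = 23.4 servings → $29.25.
kale only: max(13/2, 234/73) = 6.5 servings → $7.80.
spinach only: max(13/4, 234/29) = 8.069 servings → $5.65.
carrots + avocado: the both-tight solution has a negative serving — not a feasible corner.
carrots + kale with both tight: 8.153 servings and 2.424 servings → $4.95.
carrots + spinach: the both-tight solution has a negative serving — not a feasible corner.
avocado + kale with both tight: 2.417 servings and 2.874 servings → $6.47.
avocado + spinach: the both-tight solution has a negative serving — not a feasible corner.
kale + spinach with both tight: 2.389 servings and 2.056 servings → $4.31.
Cheapest feasible corner: $4.31.

$4.31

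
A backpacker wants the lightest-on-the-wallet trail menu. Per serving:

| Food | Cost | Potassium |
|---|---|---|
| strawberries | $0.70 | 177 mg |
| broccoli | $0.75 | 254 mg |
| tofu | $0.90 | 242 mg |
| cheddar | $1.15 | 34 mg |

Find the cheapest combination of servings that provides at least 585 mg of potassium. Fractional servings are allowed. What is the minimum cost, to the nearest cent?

$1.73

Cost per mg of potassium: broccoli $0.0030, tofu $0.0037, strawberries $0.0040, cheddar $0.0338.
With no serving limits, use only broccoli: 585 mg / 254 mg = 2.303 servings × $0.75 = $1.73.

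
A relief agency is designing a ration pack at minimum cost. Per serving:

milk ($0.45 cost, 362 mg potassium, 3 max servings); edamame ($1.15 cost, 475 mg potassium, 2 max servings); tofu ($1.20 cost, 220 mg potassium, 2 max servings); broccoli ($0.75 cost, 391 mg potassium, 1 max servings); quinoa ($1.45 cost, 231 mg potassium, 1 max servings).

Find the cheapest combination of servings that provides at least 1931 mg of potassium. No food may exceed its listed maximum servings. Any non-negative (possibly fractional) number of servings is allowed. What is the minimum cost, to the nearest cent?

Cost per mg of potassium: milk $0.0012, broccoli $0.0019, edamame $0.0024, tofu $0.0055, quinoa $0.0063.
Take 3 servings of milk: +1086.0 mg potassium for $1.35 (total $1.35, still need 845.0 mg).
Take 1 serving of broccoli: +391.0 mg potassium for $0.75 (total $2.10, still need 454.0 mg).
Take 0.9558 servings of edamame: +454.0 mg potassium for $1.10 (total $3.20, still need 0.0 mg).
Filling from the cheapest source first is optimal under one linear minimum: $3.20.

$3.20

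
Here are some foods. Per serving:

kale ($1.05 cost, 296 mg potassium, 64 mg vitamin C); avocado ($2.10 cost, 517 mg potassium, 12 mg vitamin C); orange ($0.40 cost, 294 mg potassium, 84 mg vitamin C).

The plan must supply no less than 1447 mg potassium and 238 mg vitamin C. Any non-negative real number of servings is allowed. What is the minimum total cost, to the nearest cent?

$1.97

An LP optimum is at a vertex; with two nutrient constraints at most two foods are used. Check each candidate.
kale only: max(1447/296, 238/64) = 4.889 servings → $5.13.
avocado only: max(1447/517, 238/12) = 19.83 servings → $41.65.
orange only: max(1447/294, 238/84) = 4.922 servings → $1.97.
kale + avocado with both tight: 3.578 servings and 0.7503 servings → $5.33.
kale + orange: intersection lies outside the first quadrant.
avocado + orange with both tight: 1.293 servings and 2.649 servings → $3.77.
So the least-cost plan costs $1.97.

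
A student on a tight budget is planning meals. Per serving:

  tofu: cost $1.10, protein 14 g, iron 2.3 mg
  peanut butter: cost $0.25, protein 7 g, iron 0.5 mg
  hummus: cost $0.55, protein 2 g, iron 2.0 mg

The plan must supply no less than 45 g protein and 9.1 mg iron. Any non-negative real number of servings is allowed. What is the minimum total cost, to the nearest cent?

$3.12

The cheapest plan sits at a corner of the feasible region — with two constraints it uses at most two foods.
tofu only: max(45/14, 9.1/2.3) = 3.957 servings → $4.35.
peanut butter only: max(45/7, 9.1/0.5) = 18.2 servings → $4.55.
hummus only: max(45/2, 9.1/2.0) = 22.5 servings → $12.38.
tofu + peanut butter: intersection lies outside the first quadrant.
tofu + hummus with both tight: 3.068 servings and 1.021 servings → $3.94.
peanut butter + hummus with both tight: 5.523 servings and 3.169 servings → $3.12.
So the least-cost plan costs $3.12.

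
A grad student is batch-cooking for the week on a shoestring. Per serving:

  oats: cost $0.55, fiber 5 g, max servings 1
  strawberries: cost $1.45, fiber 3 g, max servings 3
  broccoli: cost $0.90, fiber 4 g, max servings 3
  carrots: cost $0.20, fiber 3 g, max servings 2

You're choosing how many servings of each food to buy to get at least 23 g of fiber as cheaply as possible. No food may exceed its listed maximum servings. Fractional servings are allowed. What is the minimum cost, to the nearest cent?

$3.65

Cost per g of fiber: carrots $0.0667, oats $0.1100, broccoli $0.2250, strawberries $0.4833.
Take 2 servings of carrots: +6.0 g fiber for $0.40 (total $0.40, still need 17.0 g).
Take 1 serving of oats: +5.0 g fiber for $0.55 (total $0.95, still need 12.0 g).
Take 3 servings of broccoli: +12.0 g fiber for $2.70 (total $3.65, still need 0.0 g).
Greedy by cheapest-per-g is optimal for a single linear constraint, so the minimum cost is $3.65.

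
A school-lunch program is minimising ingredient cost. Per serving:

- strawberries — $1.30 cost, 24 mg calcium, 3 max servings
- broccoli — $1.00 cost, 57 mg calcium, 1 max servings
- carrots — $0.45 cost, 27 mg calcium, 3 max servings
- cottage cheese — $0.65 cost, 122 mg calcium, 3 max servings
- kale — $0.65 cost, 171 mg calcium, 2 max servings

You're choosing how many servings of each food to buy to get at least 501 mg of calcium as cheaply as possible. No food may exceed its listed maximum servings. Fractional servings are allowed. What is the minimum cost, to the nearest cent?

Cost per mg of calcium: kale $0.0038, cottage cheese $0.0053, carrots $0.0167, broccoli $0.0175, strawberries $0.0542.
Take 2 servings of kale: +342.0 mg calcium for $1.30 (total $1.30, still need 159.0 mg).
Take 1.303 servings of cottage cheese: +159.0 mg calcium for $0.85 (total $2.15, still need 0.0 mg).
Greedy by cheapest-per-mg is optimal for a single linear constraint, so the minimum cost is $2.15.

$2.15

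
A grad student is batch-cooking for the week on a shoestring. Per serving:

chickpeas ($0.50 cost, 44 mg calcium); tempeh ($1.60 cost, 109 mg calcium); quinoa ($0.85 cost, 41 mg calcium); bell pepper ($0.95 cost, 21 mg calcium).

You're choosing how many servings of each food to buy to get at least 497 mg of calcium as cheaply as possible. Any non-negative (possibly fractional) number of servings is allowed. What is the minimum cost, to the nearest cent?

$5.65

Cost per mg of calcium: chickpeas $0.0114, tempeh $0.0147, quinoa $0.0207, bell pepper $0.0452.
With no serving limits, use only chickpeas: 497 mg / 44 mg = 11.3 servings × $0.50 = $5.65.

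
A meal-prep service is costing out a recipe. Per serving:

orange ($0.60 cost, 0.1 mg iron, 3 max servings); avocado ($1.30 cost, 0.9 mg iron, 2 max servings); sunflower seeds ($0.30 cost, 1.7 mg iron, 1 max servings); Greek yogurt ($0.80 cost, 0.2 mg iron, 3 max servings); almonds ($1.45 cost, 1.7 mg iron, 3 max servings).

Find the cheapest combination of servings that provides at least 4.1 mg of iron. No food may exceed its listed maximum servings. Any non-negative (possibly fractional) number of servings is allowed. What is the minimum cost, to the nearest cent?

$2.35

Cost per mg of iron: sunflower seeds $0.1765, almonds $0.8529, avocado $1.4444, Greek yogurt $4.0000, orange $6.0000.
Take 1 serving of sunflower seeds: +1.7 mg iron for $0.30 (total $0.30, still need 2.4 mg).
Take 1.412 servings of almonds: +2.4 mg iron for $2.05 (total $2.35, still need 0.0 mg).
Greedy by cheapest-per-mg is optimal for a single linear constraint, so the minimum cost is $2.35.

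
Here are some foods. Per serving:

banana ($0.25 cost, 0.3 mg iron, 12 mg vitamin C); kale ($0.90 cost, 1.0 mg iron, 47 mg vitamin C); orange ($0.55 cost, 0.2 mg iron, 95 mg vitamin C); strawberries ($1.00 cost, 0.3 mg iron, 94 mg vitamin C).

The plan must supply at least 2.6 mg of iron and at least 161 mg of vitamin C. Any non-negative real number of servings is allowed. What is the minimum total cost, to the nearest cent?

$2.42

At the optimum either one food covers both requirements or two foods hit both targets exactly; no other combination can be cheaper.
banana only: max(2.6/0.3, 161/12) = 13.42 servings → $3.35.
kale only: max(2.6/1.0, 161/47) = 3.426 servings → $3.08.
orange only: max(2.6/0.2, 161/95) = 13 servings → $7.15.
strawberries only: max(2.6/0.3, 161/94) = 8.667 servings → $8.67.
banana + kale: intersection lies outside the first quadrant.
banana + orange with both tight: 8.23 servings and 0.6552 servings → $2.42.
banana + strawberries with both tight: 7.972 servings and 0.6951 servings → $2.69.
kale + orange with both tight: 2.509 servings and 0.4533 servings → $2.51.
kale + strawberries with both tight: 2.454 servings and 0.4856 servings → $2.69.
orange + strawberries: the both-tight solution has a negative serving — not a feasible corner.
The minimum over all feasible corners is $2.42.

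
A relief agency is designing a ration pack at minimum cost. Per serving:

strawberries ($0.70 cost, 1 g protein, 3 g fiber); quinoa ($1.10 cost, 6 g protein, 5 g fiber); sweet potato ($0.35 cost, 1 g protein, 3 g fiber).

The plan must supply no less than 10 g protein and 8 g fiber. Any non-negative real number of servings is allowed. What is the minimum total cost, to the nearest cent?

strawberries only: max(10/1, 8/3) = 10 servings → $7.00.
quinoa only: max(10/6, 8/5) = 1.667 servings → $1.83.
sweet potato only: max(10/1, 8/3) = 10 servings → $3.50.
strawberries + quinoa: the both-tight solution has a negative serving — not a feasible corner.
strawberries + sweet potato (both tight): parallel constraints — no distinct corner.
quinoa + sweet potato: the both-tight solution has a negative serving — not a feasible corner.
The minimum over all feasible corners is $1.83.

$1.83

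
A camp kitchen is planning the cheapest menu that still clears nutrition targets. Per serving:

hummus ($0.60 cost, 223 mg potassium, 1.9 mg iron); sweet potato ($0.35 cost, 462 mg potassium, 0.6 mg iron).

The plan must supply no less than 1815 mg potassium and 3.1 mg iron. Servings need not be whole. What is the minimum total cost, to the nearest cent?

At the optimum either one food covers both requirements or two foods hit both targets exactly; no other combination can be cheaper.
hummus only: max(1815/223, 3.1/1.9) = 8.139 servings → $4.88.
sweet potato only: max(1815/462, 3.1/0.6) = 5.167 servings → $1.81.
hummus + sweet potato with both tight: 0.4613 servings and 3.706 servings → $1.57.
The minimum over all feasible corners is $1.57.

$1.57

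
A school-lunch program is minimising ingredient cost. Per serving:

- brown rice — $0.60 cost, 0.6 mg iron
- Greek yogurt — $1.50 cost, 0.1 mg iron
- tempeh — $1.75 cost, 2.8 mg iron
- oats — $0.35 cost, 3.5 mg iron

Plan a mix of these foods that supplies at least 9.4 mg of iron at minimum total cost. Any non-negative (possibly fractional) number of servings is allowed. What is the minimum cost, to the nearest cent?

$0.94

Cost per mg of iron: oats $0.1000, tempeh $0.6250, brown rice $1.0000, Greek yogurt $15.0000.
With no serving limits, use only oats: 9.4 mg / 3.5 mg = 2.686 servings × $0.35 = $0.94.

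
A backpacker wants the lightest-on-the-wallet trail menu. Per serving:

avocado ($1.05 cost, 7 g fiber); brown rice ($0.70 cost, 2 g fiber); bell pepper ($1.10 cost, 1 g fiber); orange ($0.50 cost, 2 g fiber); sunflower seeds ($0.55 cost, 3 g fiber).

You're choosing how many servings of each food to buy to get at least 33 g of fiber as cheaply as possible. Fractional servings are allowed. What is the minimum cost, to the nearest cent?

$4.95

Cost per g of fiber: avocado $0.1500, sunflower seeds $0.1833, orange $0.2500, brown rice $0.3500, bell pepper $1.1000.
With no serving limits, use only avocado: 33 g / 7 g = 4.714 servings × $1.05 = $4.95.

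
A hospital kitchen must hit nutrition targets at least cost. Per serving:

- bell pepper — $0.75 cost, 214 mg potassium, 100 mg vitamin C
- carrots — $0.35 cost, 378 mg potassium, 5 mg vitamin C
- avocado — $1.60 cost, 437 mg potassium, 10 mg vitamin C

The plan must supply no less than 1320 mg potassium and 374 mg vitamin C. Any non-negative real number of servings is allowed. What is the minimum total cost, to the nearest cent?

$3.25

At the optimum either one food covers both requirements or two foods hit both targets exactly; no other combination can be cheaper.
bell pepper only: max(1320/214, 374/100) = 6.168 servings → $4.63.
carrots only: max(1320/378, 374/5) = 74.8 servings → $26.18.
avocado only: max(1320/437, 374/10) = 37.4 servings → $59.84.
bell pepper + carrots with both tight: 3.669 servings and 1.415 servings → $3.25.
bell pepper + avocado with both tight: 3.615 servings and 1.25 servings → $4.71.
carrots + avocado: the both-tight solution has a negative serving — not a feasible corner.
Cheapest feasible corner: $3.25.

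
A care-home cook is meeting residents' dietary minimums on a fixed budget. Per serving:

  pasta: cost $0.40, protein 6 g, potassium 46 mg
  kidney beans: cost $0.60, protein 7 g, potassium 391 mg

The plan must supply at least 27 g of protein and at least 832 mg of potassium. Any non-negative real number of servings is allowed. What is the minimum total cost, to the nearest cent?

$2.05

The cheapest plan sits at a corner of the feasible region — with two constraints it uses at most two foods.
pasta only: max(27/6, 832/46) = 18.09 servings → $7.23.
kidney beans only: max(27/7, 832/391) = 3.857 servings → $2.31.
pasta + kidney beans with both tight: 2.338 servings and 1.853 servings → $2.05.
So the least-cost plan costs $2.05.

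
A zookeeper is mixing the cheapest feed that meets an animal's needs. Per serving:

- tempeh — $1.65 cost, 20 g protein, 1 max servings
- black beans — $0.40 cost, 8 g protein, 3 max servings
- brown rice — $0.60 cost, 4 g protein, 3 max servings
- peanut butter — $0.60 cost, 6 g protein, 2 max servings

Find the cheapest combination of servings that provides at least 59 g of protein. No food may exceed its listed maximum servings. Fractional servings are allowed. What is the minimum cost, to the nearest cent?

$4.50

Cost per g of protein: black beans $0.0500, tempeh $0.0825, peanut butter $0.1000, brown rice $0.1500.
Take 3 servings of black beans: +24.0 g protein for $1.20 (total $1.20, still need 35.0 g).
Take 1 serving of tempeh: +20.0 g protein for $1.65 (total $2.85, still need 15.0 g).
Take 2 servings of peanut butter: +12.0 g protein for $1.20 (total $4.05, still need 3.0 g).
Take 0.75 servings of brown rice: +3.0 g protein for $0.45 (total $4.50, still need 0.0 g).
Filling from the cheapest source first is optimal under one linear minimum: $4.50.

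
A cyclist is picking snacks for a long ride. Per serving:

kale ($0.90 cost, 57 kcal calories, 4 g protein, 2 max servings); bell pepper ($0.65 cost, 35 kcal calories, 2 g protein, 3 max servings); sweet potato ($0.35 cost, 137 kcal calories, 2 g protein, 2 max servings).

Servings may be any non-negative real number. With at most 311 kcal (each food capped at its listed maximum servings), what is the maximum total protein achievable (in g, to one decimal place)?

Protein per kcal: kale 0.07018, bell pepper 0.05714, sweet potato 0.0146.
Take 2 servings of kale: uses 114 kcal, +8.0 g protein (running total 8.0 g).
Take 3 servings of bell pepper: uses 105 kcal, +6.0 g protein (running total 14.0 g).
Take 0.6715 servings of sweet potato: uses 92 kcal, +1.3 g protein (running total 15.3 g).
Greedy by best ratio exhausts the calories allowance optimally: 15.3 g.

15.3 g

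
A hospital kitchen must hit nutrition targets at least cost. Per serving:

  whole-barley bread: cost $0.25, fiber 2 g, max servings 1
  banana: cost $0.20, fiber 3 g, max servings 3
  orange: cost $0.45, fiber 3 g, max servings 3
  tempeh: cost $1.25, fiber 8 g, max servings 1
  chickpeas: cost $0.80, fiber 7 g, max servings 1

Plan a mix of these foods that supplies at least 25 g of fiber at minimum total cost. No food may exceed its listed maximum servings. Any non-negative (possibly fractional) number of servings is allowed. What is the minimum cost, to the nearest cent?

Cost per g of fiber: banana $0.0667, chickpeas $0.1143, whole-barley bread $0.1250, orange $0.1500, tempeh $0.1562.
Take 3 servings of banana: +9.0 g fiber for $0.60 (total $0.60, still need 16.0 g).
Take 1 serving of chickpeas: +7.0 g fiber for $0.80 (total $1.40, still need 9.0 g).
Take 1 serving of whole-barley bread: +2.0 g fiber for $0.25 (total $1.65, still need 7.0 g).
Take 2.333 servings of orange: +7.0 g fiber for $1.05 (total $2.70, still need 0.0 g).
Filling from the cheapest source first is optimal under one linear minimum: $2.70.

$2.70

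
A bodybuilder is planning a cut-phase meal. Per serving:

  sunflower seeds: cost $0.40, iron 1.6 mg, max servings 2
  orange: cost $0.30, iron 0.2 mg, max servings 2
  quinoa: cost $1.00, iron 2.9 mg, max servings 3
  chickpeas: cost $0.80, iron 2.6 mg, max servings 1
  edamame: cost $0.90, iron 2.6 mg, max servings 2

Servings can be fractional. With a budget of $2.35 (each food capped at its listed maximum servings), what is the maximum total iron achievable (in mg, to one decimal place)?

Iron per dollar: sunflower seeds 4, chickpeas 3.25, quinoa 2.9, edamame 2.889, orange 0.6667.
Take 2 servings of sunflower seeds: spends $0.80, +3.2 mg iron (running total 3.2 mg).
Take 1 serving of chickpeas: spends $0.80, +2.6 mg iron (running total 5.8 mg).
Take 0.75 servings of quinoa: spends $0.75, +2.2 mg iron (running total 8.0 mg).
Filling greedily by iron-per-dollar is optimal for one linear limit, giving 8.0 mg.

8.0 mg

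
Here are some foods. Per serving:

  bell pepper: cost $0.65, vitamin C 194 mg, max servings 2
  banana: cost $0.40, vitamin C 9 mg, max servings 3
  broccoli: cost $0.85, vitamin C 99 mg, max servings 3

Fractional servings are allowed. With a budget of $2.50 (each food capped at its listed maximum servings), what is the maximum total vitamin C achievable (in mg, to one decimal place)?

527.8 mg

Vitamin C per dollar: bell pepper 298.5, broccoli 116.5, banana 22.5.
Take 2 servings of bell pepper: spends $1.30, +388.0 mg vitamin C (running total 388.0 mg).
Take 1.412 servings of broccoli: spends $1.20, +139.8 mg vitamin C (running total 527.8 mg).
Filling greedily by vitamin C-per-dollar is optimal for one linear limit, giving 527.8 mg.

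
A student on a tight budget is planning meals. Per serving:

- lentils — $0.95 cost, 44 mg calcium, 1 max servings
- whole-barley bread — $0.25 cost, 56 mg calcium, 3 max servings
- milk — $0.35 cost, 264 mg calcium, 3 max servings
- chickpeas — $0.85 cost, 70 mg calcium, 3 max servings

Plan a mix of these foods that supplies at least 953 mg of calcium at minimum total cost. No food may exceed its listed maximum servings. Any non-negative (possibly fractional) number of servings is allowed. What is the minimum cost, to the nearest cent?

$1.77

Cost per mg of calcium: milk $0.0013, whole-barley bread $0.0045, chickpeas $0.0121, lentils $0.0216.
Take 3 servings of milk: +792.0 mg calcium for $1.05 (total $1.05, still need 161.0 mg).
Take 2.875 servings of whole-barley bread: +161.0 mg calcium for $0.72 (total $1.77, still need 0.0 mg).
Filling from the cheapest source first is optimal under one linear minimum: $1.77.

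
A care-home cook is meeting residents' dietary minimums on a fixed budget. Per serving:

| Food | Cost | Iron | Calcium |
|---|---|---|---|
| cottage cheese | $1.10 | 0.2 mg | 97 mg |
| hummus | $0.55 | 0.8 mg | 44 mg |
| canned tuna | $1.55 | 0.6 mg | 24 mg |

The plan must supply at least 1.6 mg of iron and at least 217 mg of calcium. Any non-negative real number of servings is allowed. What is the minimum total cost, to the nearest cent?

$2.54

Check every corner: each single food scaled to meet both minima, and each pair solved so both constraints bind.
cottage cheese only: max(1.6/0.2, 217/97) = 8 servings → $8.80.
hummus only: max(1.6/0.8, 217/44) = 4.932 servings → $2.71.
canned tuna only: max(1.6/0.6, 217/24) = 9.042 servings → $14.01.
cottage cheese + hummus with both tight: 1.5 servings and 1.625 servings → $2.54.
cottage cheese + canned tuna with both tight: 1.719 servings and 2.094 servings → $5.14.
hummus + canned tuna: the both-tight solution has a negative serving — not a feasible corner.
The minimum over all feasible corners is $2.54.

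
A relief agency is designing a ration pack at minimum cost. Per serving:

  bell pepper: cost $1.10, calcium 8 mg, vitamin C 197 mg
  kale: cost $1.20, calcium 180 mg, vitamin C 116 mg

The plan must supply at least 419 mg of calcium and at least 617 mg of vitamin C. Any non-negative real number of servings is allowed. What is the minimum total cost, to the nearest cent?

Two binding constraints pin down two serving amounts, so the optimal mix uses at most two foods. The candidates are each food alone (scaled to the tighter of calcium/vitamin C) and each pair with both constraints tight.
bell pepper only: max(419/8, 617/197) = 52.38 servings → $57.61.
kale only: max(419/180, 617/116) = 5.319 servings → $6.38.
bell pepper + kale with both tight: 1.809 servings and 2.247 servings → $4.69.
The minimum over all feasible corners is $4.69.

$4.69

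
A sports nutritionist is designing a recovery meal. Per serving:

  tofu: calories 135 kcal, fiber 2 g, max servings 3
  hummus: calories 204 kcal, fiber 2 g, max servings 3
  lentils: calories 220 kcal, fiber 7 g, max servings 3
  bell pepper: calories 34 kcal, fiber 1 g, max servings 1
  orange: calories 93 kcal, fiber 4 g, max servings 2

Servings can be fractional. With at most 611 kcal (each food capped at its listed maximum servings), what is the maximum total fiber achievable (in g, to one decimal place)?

21.5 g

Fiber per kcal: orange 0.04301, lentils 0.03182, bell pepper 0.02941, tofu 0.01481, hummus 0.009804.
Take 2 servings of orange: uses 186 kcal, +8.0 g fiber (running total 8.0 g).
Take 1.932 servings of lentils: uses 425 kcal, +13.5 g fiber (running total 21.5 g).
Filling greedily by fiber-per-kcal is optimal for one linear limit, giving 21.5 g.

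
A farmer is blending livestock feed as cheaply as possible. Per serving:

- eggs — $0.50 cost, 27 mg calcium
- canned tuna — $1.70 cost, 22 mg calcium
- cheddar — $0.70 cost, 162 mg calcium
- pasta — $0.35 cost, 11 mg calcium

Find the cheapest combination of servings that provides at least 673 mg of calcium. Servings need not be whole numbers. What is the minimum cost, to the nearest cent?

Cost per mg of calcium: cheddar $0.0043, eggs $0.0185, pasta $0.0318, canned tuna $0.0773.
With no serving limits, use only cheddar: 673 mg / 162 mg = 4.154 servings × $0.70 = $2.91.

$2.91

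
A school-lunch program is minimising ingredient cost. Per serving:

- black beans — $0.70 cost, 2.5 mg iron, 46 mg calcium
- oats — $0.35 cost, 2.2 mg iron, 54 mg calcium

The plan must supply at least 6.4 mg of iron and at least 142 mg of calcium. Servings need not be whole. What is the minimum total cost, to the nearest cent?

$1.02

For a min-cost LP with two ≥-constraints, a basic feasible solution has at most two positive variables.
black beans only: max(6.4/2.5, 142/46) = 3.087 servings → $2.16.
oats only: max(6.4/2.2, 142/54) = 2.909 servings → $1.02.
black beans + oats with both tight: 0.9822 servings and 1.793 servings → $1.32.
Cheapest feasible corner: $1.02.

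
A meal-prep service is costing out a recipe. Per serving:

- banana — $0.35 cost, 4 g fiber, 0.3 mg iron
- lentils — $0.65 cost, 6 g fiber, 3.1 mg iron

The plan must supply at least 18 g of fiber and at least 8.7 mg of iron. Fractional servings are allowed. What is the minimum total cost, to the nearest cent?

banana only: max(18/4, 8.7/0.3) = 29 servings → $10.15.
lentils only: max(18/6, 8.7/3.1) = 3 servings → $1.95.
banana + lentils with both tight: 0.3396 servings and 2.774 servings → $1.92.
Cheapest feasible corner: $1.92.

$1.92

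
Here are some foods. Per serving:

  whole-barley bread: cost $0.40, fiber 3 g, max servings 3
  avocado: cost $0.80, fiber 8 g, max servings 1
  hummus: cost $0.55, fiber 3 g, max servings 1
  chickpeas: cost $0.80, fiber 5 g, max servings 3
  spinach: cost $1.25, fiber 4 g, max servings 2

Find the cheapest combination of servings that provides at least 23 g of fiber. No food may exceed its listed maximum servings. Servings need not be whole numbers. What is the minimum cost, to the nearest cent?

$2.96

Cost per g of fiber: avocado $0.1000, whole-barley bread $0.1333, chickpeas $0.1600, hummus $0.1833, spinach $0.3125.
Take 1 serving of avocado: +8.0 g fiber for $0.80 (total $0.80, still need 15.0 g).
Take 3 servings of whole-barley bread: +9.0 g fiber for $1.20 (total $2.00, still need 6.0 g).
Take 1.2 servings of chickpeas: +6.0 g fiber for $0.96 (total $2.96, still need 0.0 g).
Greedy by cheapest-per-g is optimal for a single linear constraint, so the minimum cost is $2.96.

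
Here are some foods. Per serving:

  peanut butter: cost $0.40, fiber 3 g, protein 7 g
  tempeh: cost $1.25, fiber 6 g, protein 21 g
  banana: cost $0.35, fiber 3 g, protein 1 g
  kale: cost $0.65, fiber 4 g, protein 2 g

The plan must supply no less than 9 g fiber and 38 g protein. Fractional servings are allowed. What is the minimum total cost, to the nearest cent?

An LP optimum is at a vertex; with two nutrient constraints at most two foods are used. Check each candidate.
peanut butter only: max(9/3, 38/7) = 5.429 servings → $2.17.
tempeh only: max(9/6, 38/21) = 1.81 servings → $2.26.
banana only: max(9/3, 38/1) = 38 servings → $13.30.
kale only: max(9/4, 38/2) = 19 servings → $12.35.
peanut butter + tempeh: the both-tight solution has a negative serving — not a feasible corner.
peanut butter + banana: intersection lies outside the first quadrant.
peanut butter + kale: intersection lies outside the first quadrant.
tempeh + banana: the both-tight solution has a negative serving — not a feasible corner.
tempeh + kale with both targets exact would need a negative amount; discard.
banana + kale: intersection lies outside the first quadrant.
So the least-cost plan costs $2.17.

$2.17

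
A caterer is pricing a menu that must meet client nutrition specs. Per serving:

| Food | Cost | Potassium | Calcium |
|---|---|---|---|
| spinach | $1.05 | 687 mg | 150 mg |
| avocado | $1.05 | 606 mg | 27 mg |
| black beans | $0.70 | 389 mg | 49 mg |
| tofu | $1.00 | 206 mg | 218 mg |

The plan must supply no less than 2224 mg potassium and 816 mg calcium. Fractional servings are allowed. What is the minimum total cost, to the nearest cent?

spinach only: max(2224/687, 816/150) = 5.44 servings → $5.71.
avocado only: max(2224/606, 816/27) = 30.22 servings → $31.73.
black beans only: max(2224/389, 816/49) = 16.65 servings → $11.66.
tofu only: max(2224/206, 816/218) = 10.8 servings → $10.80.
spinach + avocado with both targets exact would need a negative amount; discard.
spinach + black beans: the both-tight solution has a negative serving — not a feasible corner.
spinach + tofu with both tight: 2.665 servings and 1.91 servings → $4.71.
avocado + black beans with both targets exact would need a negative amount; discard.
avocado + tofu with both tight: 2.503 servings and 3.433 servings → $6.06.
black beans + tofu with both tight: 4.24 servings and 2.79 servings → $5.76.
So the least-cost plan costs $4.71.

$4.71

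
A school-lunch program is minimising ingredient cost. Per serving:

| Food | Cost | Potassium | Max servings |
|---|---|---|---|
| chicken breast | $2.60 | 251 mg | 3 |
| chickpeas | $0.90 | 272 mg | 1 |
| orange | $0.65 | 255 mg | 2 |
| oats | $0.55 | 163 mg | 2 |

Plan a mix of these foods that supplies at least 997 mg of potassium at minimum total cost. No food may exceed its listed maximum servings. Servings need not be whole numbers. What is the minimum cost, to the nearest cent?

$2.93

Cost per mg of potassium: orange $0.0025, chickpeas $0.0033, oats $0.0034, chicken breast $0.0104.
Take 2 servings of orange: +510.0 mg potassium for $1.30 (total $1.30, still need 487.0 mg).
Take 1 serving of chickpeas: +272.0 mg potassium for $0.90 (total $2.20, still need 215.0 mg).
Take 1.319 servings of oats: +215.0 mg potassium for $0.73 (total $2.93, still need 0.0 mg).
Greedy by cheapest-per-mg is optimal for a single linear constraint, so the minimum cost is $2.93.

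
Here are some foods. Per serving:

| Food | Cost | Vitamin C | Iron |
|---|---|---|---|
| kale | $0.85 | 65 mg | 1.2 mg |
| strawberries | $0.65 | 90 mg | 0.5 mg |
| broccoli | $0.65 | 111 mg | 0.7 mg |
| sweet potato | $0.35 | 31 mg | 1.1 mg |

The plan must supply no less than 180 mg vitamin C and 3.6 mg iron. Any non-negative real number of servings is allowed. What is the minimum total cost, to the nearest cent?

kale only: max(180/65, 3.6/1.2) = 3 servings → $2.55.
strawberries only: max(180/90, 3.6/0.5) = 7.2 servings → $4.68.
broccoli only: max(180/111, 3.6/0.7) = 5.143 servings → $3.34.
sweet potato only: max(180/31, 3.6/1.1) = 5.806 servings → $2.03.
kale + strawberries: the both-tight solution has a negative serving — not a feasible corner.
kale + broccoli: intersection lies outside the first quadrant.
kale + sweet potato with both tight: 2.519 servings and 0.5248 servings → $2.32.
strawberries + broccoli: intersection lies outside the first quadrant.
strawberries + sweet potato with both tight: 1.035 servings and 2.802 servings → $1.65.
broccoli + sweet potato with both tight: 0.8606 servings and 2.725 servings → $1.51.
So the least-cost plan costs $1.51.

$1.51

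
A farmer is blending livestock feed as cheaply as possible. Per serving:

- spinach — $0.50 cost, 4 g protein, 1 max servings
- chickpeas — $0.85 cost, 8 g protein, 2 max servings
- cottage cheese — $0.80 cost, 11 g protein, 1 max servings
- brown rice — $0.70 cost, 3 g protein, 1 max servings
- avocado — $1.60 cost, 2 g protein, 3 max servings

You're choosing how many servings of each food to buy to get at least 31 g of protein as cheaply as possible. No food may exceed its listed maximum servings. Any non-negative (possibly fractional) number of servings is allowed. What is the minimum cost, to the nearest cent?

Cost per g of protein: cottage cheese $0.0727, chickpeas $0.1062, spinach $0.1250, brown rice $0.2333, avocado $0.8000.
Take 1 serving of cottage cheese: +11.0 g protein for $0.80 (total $0.80, still need 20.0 g).
Take 2 servings of chickpeas: +16.0 g protein for $1.70 (total $2.50, still need 4.0 g).
Take 1 serving of spinach: +4.0 g protein for $0.50 (total $3.00, still need 0.0 g).
Greedy by cheapest-per-g is optimal for a single linear constraint, so the minimum cost is $3.00.

$3.00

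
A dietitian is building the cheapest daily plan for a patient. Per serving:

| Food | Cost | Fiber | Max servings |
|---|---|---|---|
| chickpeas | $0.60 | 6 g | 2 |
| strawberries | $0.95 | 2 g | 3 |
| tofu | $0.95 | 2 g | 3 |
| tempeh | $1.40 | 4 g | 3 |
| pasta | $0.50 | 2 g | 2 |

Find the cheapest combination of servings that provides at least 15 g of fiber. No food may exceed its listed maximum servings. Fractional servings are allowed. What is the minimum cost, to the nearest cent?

$1.95

Cost per g of fiber: chickpeas $0.1000, pasta $0.2500, tempeh $0.3500, strawberries $0.4750, tofu $0.4750.
Take 2 servings of chickpeas: +12.0 g fiber for $1.20 (total $1.20, still need 3.0 g).
Take 1.5 servings of pasta: +3.0 g fiber for $0.75 (total $1.95, still need 0.0 g).
Greedy by cheapest-per-g is optimal for a single linear constraint, so the minimum cost is $1.95.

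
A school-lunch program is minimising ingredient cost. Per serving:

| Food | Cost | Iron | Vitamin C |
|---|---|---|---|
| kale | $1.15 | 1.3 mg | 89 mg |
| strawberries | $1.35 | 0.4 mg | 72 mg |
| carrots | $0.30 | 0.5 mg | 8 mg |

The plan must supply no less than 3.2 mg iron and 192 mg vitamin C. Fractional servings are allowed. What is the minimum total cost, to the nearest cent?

$2.68

At the optimum either one food covers both requirements or two foods hit both targets exactly; no other combination can be cheaper.
kale only: max(3.2/1.3, 192/89) = 2.462 servings → $2.83.
strawberries only: max(3.2/0.4, 192/72) = 8 servings → $10.80.
carrots only: max(3.2/0.5, 192/8) = 24 servings → $7.20.
kale + strawberries with both targets exact would need a negative amount; discard.
kale + carrots with both tight: 2.065 servings and 1.032 servings → $2.68.
strawberries + carrots with both tight: 2.146 servings and 4.683 servings → $4.30.
The minimum over all feasible corners is $2.68.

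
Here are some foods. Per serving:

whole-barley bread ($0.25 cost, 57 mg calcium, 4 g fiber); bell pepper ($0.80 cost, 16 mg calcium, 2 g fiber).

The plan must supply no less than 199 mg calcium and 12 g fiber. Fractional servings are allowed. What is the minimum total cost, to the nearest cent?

The cheapest plan sits at a corner of the feasible region — with two constraints it uses at most two foods.
whole-barley bread only: max(199/57, 12/4) = 3.491 servings → $0.87.
bell pepper only: max(199/16, 12/2) = 12.44 servings → $9.95.
whole-barley bread + bell pepper: the both-tight solution has a negative serving — not a feasible corner.
So the least-cost plan costs $0.87.

$0.87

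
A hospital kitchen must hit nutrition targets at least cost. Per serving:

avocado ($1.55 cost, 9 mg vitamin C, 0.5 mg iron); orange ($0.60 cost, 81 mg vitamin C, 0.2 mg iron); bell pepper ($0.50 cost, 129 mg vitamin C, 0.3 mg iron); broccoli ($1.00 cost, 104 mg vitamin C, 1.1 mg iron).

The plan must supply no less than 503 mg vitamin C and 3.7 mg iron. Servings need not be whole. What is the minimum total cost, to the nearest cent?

$3.71

The cheapest plan sits at a corner of the feasible region — with two constraints it uses at most two foods.
avocado only: max(503/9, 3.7/0.5) = 55.89 servings → $86.63.
orange only: max(503/81, 3.7/0.2) = 18.5 servings → $11.10.
bell pepper only: max(503/129, 3.7/0.3) = 12.33 servings → $6.17.
broccoli only: max(503/104, 3.7/1.1) = 4.837 servings → $4.84.
avocado + orange with both tight: 5.145 servings and 5.638 servings → $11.36.
avocado + bell pepper with both tight: 5.282 servings and 3.531 servings → $9.95.
avocado + broccoli: the both-tight solution has a negative serving — not a feasible corner.
orange + bell pepper with both targets exact would need a negative amount; discard.
orange + broccoli with both tight: 2.467 servings and 2.915 servings → $4.40.
bell pepper + broccoli with both tight: 1.522 servings and 2.949 servings → $3.71.
The minimum over all feasible corners is $3.71.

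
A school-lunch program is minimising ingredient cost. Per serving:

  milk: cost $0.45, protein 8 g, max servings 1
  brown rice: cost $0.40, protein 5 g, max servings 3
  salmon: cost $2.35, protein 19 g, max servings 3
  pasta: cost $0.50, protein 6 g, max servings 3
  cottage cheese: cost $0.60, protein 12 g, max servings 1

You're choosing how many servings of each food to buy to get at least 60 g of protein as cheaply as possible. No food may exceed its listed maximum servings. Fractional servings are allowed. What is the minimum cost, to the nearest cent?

Cost per g of protein: cottage cheese $0.0500, milk $0.0563, brown rice $0.0800, pasta $0.0833, salmon $0.1237.
Take 1 serving of cottage cheese: +12.0 g protein for $0.60 (total $0.60, still need 48.0 g).
Take 1 serving of milk: +8.0 g protein for $0.45 (total $1.05, still need 40.0 g).
Take 3 servings of brown rice: +15.0 g protein for $1.20 (total $2.25, still need 25.0 g).
Take 3 servings of pasta: +18.0 g protein for $1.50 (total $3.75, still need 7.0 g).
Take 0.3684 servings of salmon: +7.0 g protein for $0.87 (total $4.62, still need 0.0 g).
Filling from the cheapest source first is optimal under one linear minimum: $4.62.

$4.62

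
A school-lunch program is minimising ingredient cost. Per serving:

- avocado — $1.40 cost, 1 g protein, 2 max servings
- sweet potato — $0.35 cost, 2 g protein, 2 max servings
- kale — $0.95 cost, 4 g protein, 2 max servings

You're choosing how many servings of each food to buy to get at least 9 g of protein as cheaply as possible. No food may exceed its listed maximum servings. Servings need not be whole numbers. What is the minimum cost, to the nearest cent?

Cost per g of protein: sweet potato $0.1750, kale $0.2375, avocado $1.4000.
Take 2 servings of sweet potato: +4.0 g protein for $0.70 (total $0.70, still need 5.0 g).
Take 1.25 servings of kale: +5.0 g protein for $1.19 (total $1.89, still need 0.0 g).
Greedy by cheapest-per-g is optimal for a single linear constraint, so the minimum cost is $1.89.

$1.89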